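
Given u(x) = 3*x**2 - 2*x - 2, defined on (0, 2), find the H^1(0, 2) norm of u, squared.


||u||_{H^1}^2 = 1024/15

The H^1 norm (squared) on an interval (0, L) is
  ||u||_{H^1}^2 = ∫_0^L u(x)^2 dx + ∫_0^L u'(x)^2 dx.
Compute u'(x) = 6*x - 2.
Then u(x)^2 = 9*x**4 - 12*x**3 - 8*x**2 + 8*x + 4 and u'(x)^2 = 36*x**2 - 24*x + 4.
Integrate each monomial from 0 to 2 using ∫_0^2 c·x^n dx = c·2^(n+1)/(n+1):
  ∫_0^2 u(x)^2 dx = ∫_0^2 (9*x^4 - 12*x^3 - 8*x^2 + 8*x + 4) dx. Term by term:
    ∫_0^2 9*x^4 dx = 288/5;  ∫_0^2 -12*x^3 dx = -48;  ∫_0^2 -8*x^2 dx = -64/3;
    ∫_0^2 8*x dx = 16;  ∫_0^2 4 dx = 8.
  Sum: 288/5 − 48 − 64/3 + 16 + 8 = 184/15.
  ∫_0^2 u'(x)^2 dx = ∫_0^2 (36*x^2 - 24*x + 4) dx. Term by term:
    ∫_0^2 36*x^2 dx = 96;  ∫_0^2 -24*x dx = -48;  ∫_0^2 4 dx = 8.
  Sum: 96 − 48 + 8 = 56.
Adding: ||u||_{H^1}^2 = 184/15 + 56 = 1024/15.


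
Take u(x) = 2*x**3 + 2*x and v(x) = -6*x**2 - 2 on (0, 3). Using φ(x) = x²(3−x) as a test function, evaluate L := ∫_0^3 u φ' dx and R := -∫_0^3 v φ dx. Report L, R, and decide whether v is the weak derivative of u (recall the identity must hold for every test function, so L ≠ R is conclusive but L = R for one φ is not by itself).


LHS = -1593/10, RHS = 1593/10. No, v is not the weak derivative of u.

u(x) = 2*x**3 + 2*x, classical derivative u'(x) = 6*x**2 + 2.
φ(x) = x²(3−x), so φ'(x) = 3*x*(2 - x).
Note φ(0) = φ(3) = 0, so the boundary term u·φ vanishes.
LHS = ∫_0^3 u(x) φ'(x) dx = ∫_0^3 (-6*x^5 + 12*x^4 - 6*x^3 + 12*x^2) dx. Term by term:
  ∫_0^3 -6*x^5 dx = -729;  ∫_0^3 12*x^4 dx = 2916/5;  ∫_0^3 -6*x^3 dx = -243/2;
  ∫_0^3 12*x^2 dx = 108.
Sum: -729 + 2916/5 − 243/2 + 108 = -1593/10.
So LHS = -1593/10.
∫_0^3 v(x) φ(x) dx = ∫_0^3 (6*x^5 - 18*x^4 + 2*x^3 - 6*x^2) dx. Term by term:
  ∫_0^3 6*x^5 dx = 729;  ∫_0^3 -18*x^4 dx = -4374/5;  ∫_0^3 2*x^3 dx = 81/2;
  ∫_0^3 -6*x^2 dx = -54.
Sum: 729 − 4374/5 + 81/2 − 54 = -1593/10.
So RHS = -∫_0^3 v(x) φ(x) dx = 1593/10.
LHS − RHS = -1593/5 ≠ 0, so the identity fails.
(For a valid weak derivative the identity must hold for EVERY test function, in particular this one. The failure shows v is NOT the weak derivative of u.)
Correct weak derivative would be u'(x) = 6*x**2 + 2.


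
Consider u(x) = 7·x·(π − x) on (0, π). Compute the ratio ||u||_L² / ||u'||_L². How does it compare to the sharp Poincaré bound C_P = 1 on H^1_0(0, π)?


||u||_L² / ||u'||_L² = sqrt(10)*π/10 < C_P = 1.

u(x) = 7·x·(π − x), so u'(x) = -14*x + 7*π.
u(x) = 7·x·(π − x) vanishes at x = 0 and x = π, so u ∈ H^1_0(0, π). Differentiate via the product rule and integrate the resulting polynomials term by term.
  ∫_0^π u² dx = ∫_0^π (49*x^4 - 98*π*x^3 + 49*π^2*x^2) dx. Term by term:
    ∫_0^π 49*x^4 dx = 49*π^5/5;  ∫_0^π -98*π*x^3 dx = -49*π^5/2;  ∫_0^π 49*π^2*x^2 dx = 49*π^5/3.
  Sum: 49*π^5/5 − 49*π^5/2 + 49*π^5/3 = 49*π^5/30.
  ∫_0^π (u')² dx = ∫_0^π (196*x^2 - 196*π*x + 49*π^2) dx. Term by term:
    ∫_0^π 196*x^2 dx = 196*π^3/3;  ∫_0^π -196*π*x dx = -98*π^3;  ∫_0^π 49*π^2 dx = 49*π^3.
  Sum: 196*π^3/3 − 98*π^3 + 49*π^3 = 49*π^3/3.
∫_0^π u² dx = 49*π^5/30, so ||u||_L² = 7*sqrt(30)*π^(5/2)/30.
∫_0^π (u')² dx = 49*π^3/3, so ||u'||_L² = 7*sqrt(3)*π^(3/2)/3.
Ratio ||u||_L² / ||u'||_L² = sqrt(10)*π/10.
Sharp Poincaré constant on H^1_0(0, π) is C_P = L/π = 1, achieved by sin(x).
A polynomial bump cannot attain the sharp Poincaré constant (only the first sine eigenfunction does), so the ratio is strictly less than C_P, consistent with ||u||_L² ≤ C_P ||u'||_L².


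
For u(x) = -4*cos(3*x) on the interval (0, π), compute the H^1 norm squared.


||u||_{H^1(0,π)}^2 = 80*π

u'(x) = 12*sin(3*x).
Expand u² and (u')² and integrate term by term on (0, π), using: for integers n ≥ 1, ∫_0^π sin²(nx) dx = ∫_0^π cos²(nx) dx = π/2; for n ≠ n', ∫_0^π sin(nx)sin(n'x) dx = ∫_0^π cos(nx)cos(n'x) dx = 0; and by product-to-sum, ∫_0^π sin(nx)cos(n'x) dx = ½∫_0^π [sin((n+n')x) + sin((n−n')x)] dx, which is 0 when n+n' is even and 2n/(n²−n'²) when n+n' is odd (it need not vanish on (0, π)).
  u² squared terms: (-4)²·∫cos(3x)² dx = 16·π/2 = 8*π.
  So ∫_0^π u² dx = 8*π.
  (u')² squared terms: (12)²·∫sin(3x)² dx = 144·π/2 = 72*π.
  So ∫_0^π (u')² dx = 72*π.
||u||_{H^1}^2 = (8*π) + (72*π) = 80*π.


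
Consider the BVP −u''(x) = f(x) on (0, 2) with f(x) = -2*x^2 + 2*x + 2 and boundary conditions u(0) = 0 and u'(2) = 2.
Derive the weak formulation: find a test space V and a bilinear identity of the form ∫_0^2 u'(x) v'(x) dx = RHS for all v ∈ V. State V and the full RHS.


V = {v ∈ H^1(0, 2) : v(0) = 0} (test functions vanish at x = 0 where u is specified); weak form: ∫_0^2 u'v' dx = ∫_0^2 (-2*x^2 + 2*x + 2) v dx + 2·v(2) for all v ∈ V.

Multiply both sides by a test function v and integrate from 0 to 2:
  ∫_0^2 −u''(x) v(x) dx = ∫_0^2 f(x) v(x) dx.
Integrate the LHS by parts once:
  ∫_0^2 −u'' v dx = −[u'(x) v(x)]_0^2 + ∫_0^2 u'(x) v'(x) dx.
Thus ∫_0^2 u'(x) v'(x) dx = ∫_0^2 f(x) v(x) dx + [u'(x) v(x)]_0^2.
Choose V so that boundary terms are either known or forced to vanish.
Mixed BC: u(0) = 0 (Dirichlet) and u'(2) = 2 (Neumann). Define V = {v ∈ H^1(0, 2) : v(0) = 0}. Then [u' v]_0^2 = u'(2)·v(2) − u'(0)·0 = 2·v(2).
Weak formulation: find u (satisfying any essential BC) such that ∫_0^2 u'(x) v'(x) dx = ∫_0^2 f v dx + 2·v(2) for all v ∈ V (Dirichlet at 0 absorbed into V; Neumann datum at x = 2 contributes the boundary term).
Substituting f(x) = -2*x^2 + 2*x + 2, the right-hand side is ∫_0^2 (-2*x^2 + 2*x + 2) v dx + 2·v(2).


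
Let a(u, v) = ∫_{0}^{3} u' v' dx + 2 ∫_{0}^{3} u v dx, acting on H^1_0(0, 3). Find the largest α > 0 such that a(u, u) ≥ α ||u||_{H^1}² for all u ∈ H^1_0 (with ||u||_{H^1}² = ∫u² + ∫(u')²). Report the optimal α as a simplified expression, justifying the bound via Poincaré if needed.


α = 1

Coercivity of a(·,·) on H^1_0(0, 3) means a(u, u) ≥ α ||u||_{H^1}² for every u ∈ H^1_0.
The interval has length L = 3, and Poincaré/coercivity depend only on L. Here a(u, u) = ∫(u')² + (2)·∫u².
Here c = 2 ≥ 1, so a(u,u) = ∫(u')² + c∫u² ≥ ∫(u')² + ∫u² = ||u||_{H^1}², i.e. α = 1 works. No larger α is possible: a(u,u) ≥ α||u||_{H^1}² means (1−α)∫(u')² ≥ (α−c)∫u², and for the modes u_n = sin(nπ(x−x₀)/L) (x₀ the left endpoint) one has ∫u_n²/∫(u_n')² = (L/(nπ))² → 0, so a(u_n,u_n)/||u_n||_{H^1}² → 1. Hence the optimal constant is α = 1.
Therefore α = 1.


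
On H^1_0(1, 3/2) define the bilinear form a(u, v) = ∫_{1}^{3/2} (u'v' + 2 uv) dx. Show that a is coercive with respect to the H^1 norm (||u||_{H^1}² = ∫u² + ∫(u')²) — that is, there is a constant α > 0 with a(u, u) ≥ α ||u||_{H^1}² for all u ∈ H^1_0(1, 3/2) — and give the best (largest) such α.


α = 1

Coercivity of a(·,·) on H^1_0(1, 3/2) means a(u, u) ≥ α ||u||_{H^1}² for every u ∈ H^1_0.
The interval has length L = 1/2, and Poincaré/coercivity depend only on L. Here a(u, u) = ∫(u')² + (2)·∫u².
Here c = 2 ≥ 1, so a(u,u) = ∫(u')² + c∫u² ≥ ∫(u')² + ∫u² = ||u||_{H^1}², i.e. α = 1 works. No larger α is possible: a(u,u) ≥ α||u||_{H^1}² means (1−α)∫(u')² ≥ (α−c)∫u², and for the modes u_n = sin(nπ(x−x₀)/L) (x₀ the left endpoint) one has ∫u_n²/∫(u_n')² = (L/(nπ))² → 0, so a(u_n,u_n)/||u_n||_{H^1}² → 1. Hence the optimal constant is α = 1.
Therefore α = 1.


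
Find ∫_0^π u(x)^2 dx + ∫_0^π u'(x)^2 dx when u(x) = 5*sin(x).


||u||_{H^1(0,π)}^2 = 25*π

u'(x) = 5*cos(x).
Expand u² and (u')² and integrate term by term on (0, π), using: for integers n ≥ 1, ∫_0^π sin²(nx) dx = ∫_0^π cos²(nx) dx = π/2; for n ≠ n', ∫_0^π sin(nx)sin(n'x) dx = ∫_0^π cos(nx)cos(n'x) dx = 0; and by product-to-sum, ∫_0^π sin(nx)cos(n'x) dx = ½∫_0^π [sin((n+n')x) + sin((n−n')x)] dx, which is 0 when n+n' is even and 2n/(n²−n'²) when n+n' is odd (it need not vanish on (0, π)).
  u² squared terms: (5)²·∫sin(x)² dx = 25·π/2 = 25*π/2.
  So ∫_0^π u² dx = 25*π/2.
  (u')² squared terms: (5)²·∫cos(x)² dx = 25·π/2 = 25*π/2.
  So ∫_0^π (u')² dx = 25*π/2.
||u||_{H^1}^2 = (25*π/2) + (25*π/2) = 25*π.


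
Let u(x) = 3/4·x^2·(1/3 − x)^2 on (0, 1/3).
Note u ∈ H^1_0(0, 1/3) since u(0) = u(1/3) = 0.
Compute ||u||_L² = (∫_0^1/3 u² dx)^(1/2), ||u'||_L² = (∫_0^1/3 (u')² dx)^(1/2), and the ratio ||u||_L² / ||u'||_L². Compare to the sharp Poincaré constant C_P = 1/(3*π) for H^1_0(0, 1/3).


||u||_L² / ||u'||_L² = sqrt(3)/18 < C_P = 1/(3*π).

u(x) = 3/4·x^2·(1/3 − x)^2, so u'(x) = x*(3*x - 1)*(6*x - 1)/6.
u(x) = 3/4·x^2·(1/3 − x)^2 vanishes at x = 0 and x = 1/3, so u ∈ H^1_0(0, 1/3). Differentiate via the product rule and integrate the resulting polynomials term by term.
  ∫_0^1/3 u² dx = ∫_0^1/3 (9*x^8/16 - 3*x^7/4 + 3*x^6/8 - x^5/12 + x^4/144) dx. Term by term:
    ∫_0^1/3 9*x^8/16 dx = 1/314928;  ∫_0^1/3 -3*x^7/4 dx = -1/69984;  ∫_0^1/3 3*x^6/8 dx = 1/40824;
    ∫_0^1/3 -x^5/12 dx = -1/52488;  ∫_0^1/3 x^4/144 dx = 1/174960.
  Sum: 1/314928 − 1/69984 + 1/40824 − 1/52488 + 1/174960 = 1/22044960.
  ∫_0^1/3 (u')² dx = ∫_0^1/3 (9*x^6 - 9*x^5 + 13*x^4/4 - x^3/2 + x^2/36) dx. Term by term:
    ∫_0^1/3 9*x^6 dx = 1/1701;  ∫_0^1/3 -9*x^5 dx = -1/486;  ∫_0^1/3 13*x^4/4 dx = 13/4860;
    ∫_0^1/3 -x^3/2 dx = -1/648;  ∫_0^1/3 x^2/36 dx = 1/2916.
  Sum: 1/1701 − 1/486 + 13/4860 − 1/648 + 1/2916 = 1/204120.
∫_0^1/3 u² dx = 1/22044960, so ||u||_L² = sqrt(210)/68040.
∫_0^1/3 (u')² dx = 1/204120, so ||u'||_L² = sqrt(70)/3780.
Ratio ||u||_L² / ||u'||_L² = sqrt(3)/18.
Sharp Poincaré constant on H^1_0(0, 1/3) is C_P = L/π = 1/(3*π), achieved by sin(3*π·x).
A polynomial bump cannot attain the sharp Poincaré constant (only the first sine eigenfunction does), so the ratio is strictly less than C_P, consistent with ||u||_L² ≤ C_P ||u'||_L².


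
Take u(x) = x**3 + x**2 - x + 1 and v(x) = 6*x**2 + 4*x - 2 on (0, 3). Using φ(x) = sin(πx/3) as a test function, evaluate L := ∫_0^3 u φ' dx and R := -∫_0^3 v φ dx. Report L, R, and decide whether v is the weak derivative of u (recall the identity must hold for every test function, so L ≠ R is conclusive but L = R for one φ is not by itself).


LHS = -93/π + 324/π^3, RHS = -186/π + 648/π^3. No, v is not the weak derivative of u.

u(x) = x**3 + x**2 - x + 1, classical derivative u'(x) = 3*x**2 + 2*x - 1.
φ(x) = sin(πx/3), so φ'(x) = π*cos(π*x/3)/3.
Note φ(0) = φ(3) = 0, so the boundary term u·φ vanishes.
LHS = ∫_0^3 u(x) φ'(x) dx = ∫_0^3 (π*x^3*cos(π*x/3)/3 + π*x^2*cos(π*x/3)/3 - π*x*cos(π*x/3)/3 + π*cos(π*x/3)/3) dx. Term by term:
  ∫_0^3 π*cos(π*x/3)/3 dx = 0;  ∫_0^3 -π*x*cos(π*x/3)/3 dx = 6/π;  ∫_0^3 π*x^2*cos(π*x/3)/3 dx = -18/π;
  ∫_0^3 π*x^3*cos(π*x/3)/3 dx = -81/π + 324/π^3.
Sum: 0 + 6/π − 18/π + -81/π + 324/π^3 = -93/π + 324/π^3.
So LHS = -93/π + 324/π^3.
∫_0^3 v(x) φ(x) dx = ∫_0^3 (6*x^2*sin(π*x/3) + 4*x*sin(π*x/3) - 2*sin(π*x/3)) dx. Term by term:
  ∫_0^3 -2*sin(π*x/3) dx = -12/π;  ∫_0^3 4*x*sin(π*x/3) dx = 36/π;  ∫_0^3 6*x^2*sin(π*x/3) dx = -648/π^3 + 162/π.
Sum: -12/π + 36/π + -648/π^3 + 162/π = -648/π^3 + 186/π.
So RHS = -∫_0^3 v(x) φ(x) dx = -186/π + 648/π^3.
LHS − RHS = -324/π^3 + 93/π ≠ 0, so the identity fails.
(For a valid weak derivative the identity must hold for EVERY test function, in particular this one. The failure shows v is NOT the weak derivative of u.)
Correct weak derivative would be u'(x) = 3*x**2 + 2*x - 1.


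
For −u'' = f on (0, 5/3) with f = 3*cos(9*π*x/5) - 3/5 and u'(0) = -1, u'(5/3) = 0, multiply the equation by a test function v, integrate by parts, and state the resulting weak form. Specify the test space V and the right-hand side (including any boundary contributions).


V = H^1(0, 5/3) (v unrestricted at boundary; u is determined up to an additive constant); weak form: ∫_0^5/3 u'v' dx = ∫_0^5/3 (3*cos(9*π*x/5) - 3/5) v dx + v(0) for all v ∈ V.

Multiply both sides by a test function v and integrate from 0 to 5/3:
  ∫_0^5/3 −u''(x) v(x) dx = ∫_0^5/3 f(x) v(x) dx.
Integrate the LHS by parts once:
  ∫_0^5/3 −u'' v dx = −[u'(x) v(x)]_0^5/3 + ∫_0^5/3 u'(x) v'(x) dx.
Thus ∫_0^5/3 u'(x) v'(x) dx = ∫_0^5/3 f(x) v(x) dx + [u'(x) v(x)]_0^5/3.
Choose V so that boundary terms are either known or forced to vanish.
u has inhomogeneous Neumann u'(0) = -1, u'(5/3) = 0. [u' v]_0^5/3 = (0)·v(5/3) − (-1)·v(0) = v(0). Take V = H^1(0, 5/3); boundary term becomes part of RHS.
Weak formulation: find u (satisfying any essential BC) such that ∫_0^5/3 u'(x) v'(x) dx = ∫_0^5/3 f v dx + v(0) for all v ∈ V (Neumann data are natural BCs: they enter the RHS as boundary terms).
Substituting f(x) = 3*cos(9*π*x/5) - 3/5, the right-hand side is ∫_0^5/3 (3*cos(9*π*x/5) - 3/5) v dx + v(0).
Compatibility check (pure Neumann): taking v ≡ 1 ∈ V gives 0 = ∫_0^5/3 f dx + (0) − (-1), i.e. ∫_0^5/3 f dx must equal u'(0) − u'(5/3) = -1. Indeed ∫_0^5/3 (3*cos(9*π*x/5) - 3/5) dx = -1, so the data are compatible. The solution is then unique only up to an additive constant (fix it e.g. by requiring ∫_0^5/3 u dx = 0).


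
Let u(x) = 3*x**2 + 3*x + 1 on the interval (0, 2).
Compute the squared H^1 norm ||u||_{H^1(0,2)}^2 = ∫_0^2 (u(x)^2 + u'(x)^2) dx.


||u||_{H^1}^2 = 1848/5

The H^1 norm (squared) on an interval (0, L) is
  ||u||_{H^1}^2 = ∫_0^L u(x)^2 dx + ∫_0^L u'(x)^2 dx.
Compute u'(x) = 6*x + 3.
Then u(x)^2 = 9*x**4 + 18*x**3 + 15*x**2 + 6*x + 1 and u'(x)^2 = 36*x**2 + 36*x + 9.
Integrate each monomial from 0 to 2 using ∫_0^2 c·x^n dx = c·2^(n+1)/(n+1):
  ∫_0^2 u(x)^2 dx = ∫_0^2 (9*x^4 + 18*x^3 + 15*x^2 + 6*x + 1) dx. Term by term:
    ∫_0^2 9*x^4 dx = 288/5;  ∫_0^2 18*x^3 dx = 72;  ∫_0^2 15*x^2 dx = 40;
    ∫_0^2 6*x dx = 12;  ∫_0^2 1 dx = 2.
  Sum: 288/5 + 72 + 40 + 12 + 2 = 918/5.
  ∫_0^2 u'(x)^2 dx = ∫_0^2 (36*x^2 + 36*x + 9) dx. Term by term:
    ∫_0^2 36*x^2 dx = 96;  ∫_0^2 36*x dx = 72;  ∫_0^2 9 dx = 18.
  Sum: 96 + 72 + 18 = 186.
Adding: ||u||_{H^1}^2 = 918/5 + 186 = 1848/5.


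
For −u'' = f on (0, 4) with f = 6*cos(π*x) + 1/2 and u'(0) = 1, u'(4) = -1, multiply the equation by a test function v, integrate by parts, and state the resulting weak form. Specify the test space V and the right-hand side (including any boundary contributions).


V = H^1(0, 4) (v unrestricted at boundary; u is determined up to an additive constant); weak form: ∫_0^4 u'v' dx = ∫_0^4 (6*cos(π*x) + 1/2) v dx − v(4) − v(0) for all v ∈ V.

Multiply both sides by a test function v and integrate from 0 to 4:
  ∫_0^4 −u''(x) v(x) dx = ∫_0^4 f(x) v(x) dx.
Integrate the LHS by parts once:
  ∫_0^4 −u'' v dx = −[u'(x) v(x)]_0^4 + ∫_0^4 u'(x) v'(x) dx.
Thus ∫_0^4 u'(x) v'(x) dx = ∫_0^4 f(x) v(x) dx + [u'(x) v(x)]_0^4.
Choose V so that boundary terms are either known or forced to vanish.
u has inhomogeneous Neumann u'(0) = 1, u'(4) = -1. [u' v]_0^4 = (-1)·v(4) − (1)·v(0) = − v(4) − v(0). Take V = H^1(0, 4); boundary term becomes part of RHS.
Weak formulation: find u (satisfying any essential BC) such that ∫_0^4 u'(x) v'(x) dx = ∫_0^4 f v dx − v(4) − v(0) for all v ∈ V (Neumann data are natural BCs: they enter the RHS as boundary terms).
Substituting f(x) = 6*cos(π*x) + 1/2, the right-hand side is ∫_0^4 (6*cos(π*x) + 1/2) v dx − v(4) − v(0).
Compatibility check (pure Neumann): taking v ≡ 1 ∈ V gives 0 = ∫_0^4 f dx + (-1) − (1), i.e. ∫_0^4 f dx must equal u'(0) − u'(4) = 2. Indeed ∫_0^4 (6*cos(π*x) + 1/2) dx = 2, so the data are compatible. The solution is then unique only up to an additive constant (fix it e.g. by requiring ∫_0^4 u dx = 0).


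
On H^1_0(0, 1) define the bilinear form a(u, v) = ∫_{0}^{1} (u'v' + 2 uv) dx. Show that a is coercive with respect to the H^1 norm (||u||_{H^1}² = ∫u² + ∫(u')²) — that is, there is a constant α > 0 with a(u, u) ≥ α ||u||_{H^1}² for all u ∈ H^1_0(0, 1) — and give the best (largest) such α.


α = 1

Coercivity of a(·,·) on H^1_0(0, 1) means a(u, u) ≥ α ||u||_{H^1}² for every u ∈ H^1_0.
The interval has length L = 1, and Poincaré/coercivity depend only on L. Here a(u, u) = ∫(u')² + (2)·∫u².
Here c = 2 ≥ 1, so a(u,u) = ∫(u')² + c∫u² ≥ ∫(u')² + ∫u² = ||u||_{H^1}², i.e. α = 1 works. No larger α is possible: a(u,u) ≥ α||u||_{H^1}² means (1−α)∫(u')² ≥ (α−c)∫u², and for the modes u_n = sin(nπ(x−x₀)/L) (x₀ the left endpoint) one has ∫u_n²/∫(u_n')² = (L/(nπ))² → 0, so a(u_n,u_n)/||u_n||_{H^1}² → 1. Hence the optimal constant is α = 1.
Therefore α = 1.


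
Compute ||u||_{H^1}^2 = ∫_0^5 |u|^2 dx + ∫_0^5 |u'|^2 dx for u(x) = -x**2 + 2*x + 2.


||u||_{H^1}^2 = 620/3

The H^1 norm (squared) on an interval (0, L) is
  ||u||_{H^1}^2 = ∫_0^L u(x)^2 dx + ∫_0^L u'(x)^2 dx.
Compute u'(x) = 2 - 2*x.
Then u(x)^2 = x**4 - 4*x**3 + 8*x + 4 and u'(x)^2 = 4*x**2 - 8*x + 4.
Integrate each monomial from 0 to 5 using ∫_0^5 c·x^n dx = c·5^(n+1)/(n+1):
  ∫_0^5 u(x)^2 dx = ∫_0^5 (x^4 - 4*x^3 + 8*x + 4) dx. Term by term:
    ∫_0^5 x^4 dx = 625;  ∫_0^5 -4*x^3 dx = -625;  ∫_0^5 8*x dx = 100;
    ∫_0^5 4 dx = 20.
  Sum: 625 − 625 + 100 + 20 = 120.
  ∫_0^5 u'(x)^2 dx = ∫_0^5 (4*x^2 - 8*x + 4) dx. Term by term:
    ∫_0^5 4*x^2 dx = 500/3;  ∫_0^5 -8*x dx = -100;  ∫_0^5 4 dx = 20.
  Sum: 500/3 − 100 + 20 = 260/3.
Adding: ||u||_{H^1}^2 = 120 + 260/3 = 620/3.


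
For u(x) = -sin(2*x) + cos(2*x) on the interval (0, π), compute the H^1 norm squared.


||u||_{H^1(0,π)}^2 = 5*π

u'(x) = -2*sin(2*x) - 2*cos(2*x).
Expand u² and (u')² and integrate term by term on (0, π), using: for integers n ≥ 1, ∫_0^π sin²(nx) dx = ∫_0^π cos²(nx) dx = π/2; for n ≠ n', ∫_0^π sin(nx)sin(n'x) dx = ∫_0^π cos(nx)cos(n'x) dx = 0; and by product-to-sum, ∫_0^π sin(nx)cos(n'x) dx = ½∫_0^π [sin((n+n')x) + sin((n−n')x)] dx, which is 0 when n+n' is even and 2n/(n²−n'²) when n+n' is odd (it need not vanish on (0, π)).
  u² squared terms: (-1)²·∫sin(2x)² dx = 1·π/2 = π/2;  (1)²·∫cos(2x)² dx = 1·π/2 = π/2.
  u² cross terms: 2·(-1)·(1)·∫sin(2x)·cos(2x) dx = -2·(0) = 0.
  So ∫_0^π u² dx = π/2 + π/2 + 0 = π.
  (u')² squared terms: (-2)²·∫cos(2x)² dx = 4·π/2 = 2*π;  (-2)²·∫sin(2x)² dx = 4·π/2 = 2*π.
  (u')² cross terms: 2·(-2)·(-2)·∫cos(2x)·sin(2x) dx = 8·(0) = 0.
  So ∫_0^π (u')² dx = 2*π + 2*π + 0 = 4*π.
||u||_{H^1}^2 = (π) + (4*π) = 5*π.


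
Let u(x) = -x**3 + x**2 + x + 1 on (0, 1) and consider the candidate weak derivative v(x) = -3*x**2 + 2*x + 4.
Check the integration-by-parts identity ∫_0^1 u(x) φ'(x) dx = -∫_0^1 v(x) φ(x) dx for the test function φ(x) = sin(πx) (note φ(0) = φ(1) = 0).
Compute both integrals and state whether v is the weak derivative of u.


LHS = (-12 - π^2)/π^3, RHS = -7/π - 12/π^3. No, v is not the weak derivative of u.

u(x) = -x**3 + x**2 + x + 1, classical derivative u'(x) = -3*x**2 + 2*x + 1.
φ(x) = sin(πx), so φ'(x) = π*cos(π*x).
Note φ(0) = φ(1) = 0, so the boundary term u·φ vanishes.
LHS = ∫_0^1 u(x) φ'(x) dx = ∫_0^1 (-π*x^3*cos(π*x) + π*x^2*cos(π*x) + π*x*cos(π*x) + π*cos(π*x)) dx. Term by term:
  ∫_0^1 π*cos(π*x) dx = 0;  ∫_0^1 π*x*cos(π*x) dx = -2/π;  ∫_0^1 π*x^2*cos(π*x) dx = -2/π;
  ∫_0^1 -π*x^3*cos(π*x) dx = -12/π^3 + 3/π.
Sum: 0 − 2/π − 2/π + -12/π^3 + 3/π = (-12 - π^2)/π^3.
So LHS = (-12 - π^2)/π^3.
∫_0^1 v(x) φ(x) dx = ∫_0^1 (-3*x^2*sin(π*x) + 2*x*sin(π*x) + 4*sin(π*x)) dx. Term by term:
  ∫_0^1 4*sin(π*x) dx = 8/π;  ∫_0^1 -3*x^2*sin(π*x) dx = -3/π + 12/π^3;  ∫_0^1 2*x*sin(π*x) dx = 2/π.
Sum: 8/π + -3/π + 12/π^3 + 2/π = 12/π^3 + 7/π.
So RHS = -∫_0^1 v(x) φ(x) dx = -7/π - 12/π^3.
LHS − RHS = 6/π ≠ 0, so the identity fails.
(For a valid weak derivative the identity must hold for EVERY test function, in particular this one. The failure shows v is NOT the weak derivative of u.)
Correct weak derivative would be u'(x) = -3*x**2 + 2*x + 1.


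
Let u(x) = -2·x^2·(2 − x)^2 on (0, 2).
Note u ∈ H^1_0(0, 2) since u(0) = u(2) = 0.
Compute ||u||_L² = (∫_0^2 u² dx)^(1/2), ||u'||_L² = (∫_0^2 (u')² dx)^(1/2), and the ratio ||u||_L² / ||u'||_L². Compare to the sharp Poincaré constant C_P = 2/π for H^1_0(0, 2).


||u||_L² / ||u'||_L² = sqrt(3)/3 < C_P = 2/π.

u(x) = -2·x^2·(2 − x)^2, so u'(x) = 8*x*(-x^2 + 3*x - 2).
u(x) = -2·x^2·(2 − x)^2 vanishes at x = 0 and x = 2, so u ∈ H^1_0(0, 2). Differentiate via the product rule and integrate the resulting polynomials term by term.
  ∫_0^2 u² dx = ∫_0^2 (4*x^8 - 32*x^7 + 96*x^6 - 128*x^5 + 64*x^4) dx. Term by term:
    ∫_0^2 4*x^8 dx = 2048/9;  ∫_0^2 -32*x^7 dx = -1024;  ∫_0^2 96*x^6 dx = 12288/7;
    ∫_0^2 -128*x^5 dx = -4096/3;  ∫_0^2 64*x^4 dx = 2048/5.
  Sum: 2048/9 − 1024 + 12288/7 − 4096/3 + 2048/5 = 1024/315.
  ∫_0^2 (u')² dx = ∫_0^2 (64*x^6 - 384*x^5 + 832*x^4 - 768*x^3 + 256*x^2) dx. Term by term:
    ∫_0^2 64*x^6 dx = 8192/7;  ∫_0^2 -384*x^5 dx = -4096;  ∫_0^2 832*x^4 dx = 26624/5;
    ∫_0^2 -768*x^3 dx = -3072;  ∫_0^2 256*x^2 dx = 2048/3.
  Sum: 8192/7 − 4096 + 26624/5 − 3072 + 2048/3 = 1024/105.
∫_0^2 u² dx = 1024/315, so ||u||_L² = 32*sqrt(35)/105.
∫_0^2 (u')² dx = 1024/105, so ||u'||_L² = 32*sqrt(105)/105.
Ratio ||u||_L² / ||u'||_L² = sqrt(3)/3.
Sharp Poincaré constant on H^1_0(0, 2) is C_P = L/π = 2/π, achieved by sin(π/2·x).
A polynomial bump cannot attain the sharp Poincaré constant (only the first sine eigenfunction does), so the ratio is strictly less than C_P, consistent with ||u||_L² ≤ C_P ||u'||_L².


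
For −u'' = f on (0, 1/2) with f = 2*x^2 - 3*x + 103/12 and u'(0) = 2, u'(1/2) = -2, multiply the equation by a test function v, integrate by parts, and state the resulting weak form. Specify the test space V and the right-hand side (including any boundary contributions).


V = H^1(0, 1/2) (v unrestricted at boundary; u is determined up to an additive constant); weak form: ∫_0^1/2 u'v' dx = ∫_0^1/2 (2*x^2 - 3*x + 103/12) v dx − 2·v(1/2) − 2·v(0) for all v ∈ V.

Multiply both sides by a test function v and integrate from 0 to 1/2:
  ∫_0^1/2 −u''(x) v(x) dx = ∫_0^1/2 f(x) v(x) dx.
Integrate the LHS by parts once:
  ∫_0^1/2 −u'' v dx = −[u'(x) v(x)]_0^1/2 + ∫_0^1/2 u'(x) v'(x) dx.
Thus ∫_0^1/2 u'(x) v'(x) dx = ∫_0^1/2 f(x) v(x) dx + [u'(x) v(x)]_0^1/2.
Choose V so that boundary terms are either known or forced to vanish.
u has inhomogeneous Neumann u'(0) = 2, u'(1/2) = -2. [u' v]_0^1/2 = (-2)·v(1/2) − (2)·v(0) = − 2·v(1/2) − 2·v(0). Take V = H^1(0, 1/2); boundary term becomes part of RHS.
Weak formulation: find u (satisfying any essential BC) such that ∫_0^1/2 u'(x) v'(x) dx = ∫_0^1/2 f v dx − 2·v(1/2) − 2·v(0) for all v ∈ V (Neumann data are natural BCs: they enter the RHS as boundary terms).
Substituting f(x) = 2*x^2 - 3*x + 103/12, the right-hand side is ∫_0^1/2 (2*x^2 - 3*x + 103/12) v dx − 2·v(1/2) − 2·v(0).
Compatibility check (pure Neumann): taking v ≡ 1 ∈ V gives 0 = ∫_0^1/2 f dx + (-2) − (2), i.e. ∫_0^1/2 f dx must equal u'(0) − u'(1/2) = 4. Indeed ∫_0^1/2 (2*x^2 - 3*x + 103/12) dx = 4, so the data are compatible. The solution is then unique only up to an additive constant (fix it e.g. by requiring ∫_0^1/2 u dx = 0).


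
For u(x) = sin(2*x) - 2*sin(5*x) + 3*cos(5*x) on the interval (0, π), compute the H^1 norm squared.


||u||_{H^1(0,π)}^2 = -208/7 + 343*π/2

u'(x) = -15*sin(5*x) + 2*cos(2*x) - 10*cos(5*x).
Expand u² and (u')² and integrate term by term on (0, π), using: for integers n ≥ 1, ∫_0^π sin²(nx) dx = ∫_0^π cos²(nx) dx = π/2; for n ≠ n', ∫_0^π sin(nx)sin(n'x) dx = ∫_0^π cos(nx)cos(n'x) dx = 0; and by product-to-sum, ∫_0^π sin(nx)cos(n'x) dx = ½∫_0^π [sin((n+n')x) + sin((n−n')x)] dx, which is 0 when n+n' is even and 2n/(n²−n'²) when n+n' is odd (it need not vanish on (0, π)).
  u² squared terms: (-2)²·∫sin(5x)² dx = 4·π/2 = 2*π;  (3)²·∫cos(5x)² dx = 9·π/2 = 9*π/2;  (1)²·∫sin(2x)² dx = 1·π/2 = π/2.
  u² cross terms: 2·(-2)·(3)·∫sin(5x)·cos(5x) dx = -12·(0) = 0;  2·(-2)·(1)·∫sin(5x)·sin(2x) dx = -4·(0) = 0;  2·(3)·(1)·∫cos(5x)·sin(2x) dx = 6·(-4/21) = -8/7.
  So ∫_0^π u² dx = 2*π + 9*π/2 + π/2 + 0 + 0 − 8/7 = -8/7 + 7*π.
  (u')² squared terms: (-15)²·∫sin(5x)² dx = 225·π/2 = 225*π/2;  (-10)²·∫cos(5x)² dx = 100·π/2 = 50*π;  (2)²·∫cos(2x)² dx = 4·π/2 = 2*π.
  (u')² cross terms: 2·(-15)·(-10)·∫sin(5x)·cos(5x) dx = 300·(0) = 0;  2·(-15)·(2)·∫sin(5x)·cos(2x) dx = -60·(10/21) = -200/7;  2·(-10)·(2)·∫cos(5x)·cos(2x) dx = -40·(0) = 0.
  So ∫_0^π (u')² dx = 225*π/2 + 50*π + 2*π + 0 − 200/7 + 0 = -200/7 + 329*π/2.
||u||_{H^1}^2 = (-8/7 + 7*π) + (-200/7 + 329*π/2) = -208/7 + 343*π/2.


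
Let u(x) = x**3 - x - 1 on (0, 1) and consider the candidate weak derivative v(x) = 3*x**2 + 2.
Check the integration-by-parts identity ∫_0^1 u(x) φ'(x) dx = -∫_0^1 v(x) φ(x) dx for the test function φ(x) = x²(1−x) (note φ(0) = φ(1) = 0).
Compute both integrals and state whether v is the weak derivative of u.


LHS = -1/60, RHS = -4/15. No, v is not the weak derivative of u.

u(x) = x**3 - x - 1, classical derivative u'(x) = 3*x**2 - 1.
φ(x) = x²(1−x), so φ'(x) = x*(2 - 3*x).
Note φ(0) = φ(1) = 0, so the boundary term u·φ vanishes.
LHS = ∫_0^1 u(x) φ'(x) dx = ∫_0^1 (-3*x^5 + 2*x^4 + 3*x^3 + x^2 - 2*x) dx. Term by term:
  ∫_0^1 -3*x^5 dx = -1/2;  ∫_0^1 2*x^4 dx = 2/5;  ∫_0^1 3*x^3 dx = 3/4;
  ∫_0^1 x^2 dx = 1/3;  ∫_0^1 -2*x dx = -1.
Sum: -1/2 + 2/5 + 3/4 + 1/3 − 1 = -1/60.
So LHS = -1/60.
∫_0^1 v(x) φ(x) dx = ∫_0^1 (-3*x^5 + 3*x^4 - 2*x^3 + 2*x^2) dx. Term by term:
  ∫_0^1 -3*x^5 dx = -1/2;  ∫_0^1 3*x^4 dx = 3/5;  ∫_0^1 -2*x^3 dx = -1/2;
  ∫_0^1 2*x^2 dx = 2/3.
Sum: -1/2 + 3/5 − 1/2 + 2/3 = 4/15.
So RHS = -∫_0^1 v(x) φ(x) dx = -4/15.
LHS − RHS = 1/4 ≠ 0, so the identity fails.
(For a valid weak derivative the identity must hold for EVERY test function, in particular this one. The failure shows v is NOT the weak derivative of u.)
Correct weak derivative would be u'(x) = 3*x**2 - 1.


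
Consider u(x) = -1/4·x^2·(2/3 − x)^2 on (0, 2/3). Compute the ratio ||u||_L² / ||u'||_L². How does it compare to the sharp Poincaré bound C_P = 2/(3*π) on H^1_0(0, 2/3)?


||u||_L² / ||u'||_L² = sqrt(3)/9 < C_P = 2/(3*π).

u(x) = -1/4·x^2·(2/3 − x)^2, so u'(x) = x*(-x^2 + x - 2/9).
u(x) = -1/4·x^2·(2/3 − x)^2 vanishes at x = 0 and x = 2/3, so u ∈ H^1_0(0, 2/3). Differentiate via the product rule and integrate the resulting polynomials term by term.
  ∫_0^2/3 u² dx = ∫_0^2/3 (x^8/16 - x^7/6 + x^6/6 - 2*x^5/27 + x^4/81) dx. Term by term:
    ∫_0^2/3 x^8/16 dx = 32/177147;  ∫_0^2/3 -x^7/6 dx = -16/19683;  ∫_0^2/3 x^6/6 dx = 64/45927;
    ∫_0^2/3 -2*x^5/27 dx = -64/59049;  ∫_0^2/3 x^4/81 dx = 32/98415.
  Sum: 32/177147 − 16/19683 + 64/45927 − 64/59049 + 32/98415 = 16/6200145.
  ∫_0^2/3 (u')² dx = ∫_0^2/3 (x^6 - 2*x^5 + 13*x^4/9 - 4*x^3/9 + 4*x^2/81) dx. Term by term:
    ∫_0^2/3 x^6 dx = 128/15309;  ∫_0^2/3 -2*x^5 dx = -64/2187;  ∫_0^2/3 13*x^4/9 dx = 416/10935;
    ∫_0^2/3 -4*x^3/9 dx = -16/729;  ∫_0^2/3 4*x^2/81 dx = 32/6561.
  Sum: 128/15309 − 64/2187 + 416/10935 − 16/729 + 32/6561 = 16/229635.
∫_0^2/3 u² dx = 16/6200145, so ||u||_L² = 4*sqrt(105)/25515.
∫_0^2/3 (u')² dx = 16/229635, so ||u'||_L² = 4*sqrt(35)/2835.
Ratio ||u||_L² / ||u'||_L² = sqrt(3)/9.
Sharp Poincaré constant on H^1_0(0, 2/3) is C_P = L/π = 2/(3*π), achieved by sin(3*π/2·x).
A polynomial bump cannot attain the sharp Poincaré constant (only the first sine eigenfunction does), so the ratio is strictly less than C_P, consistent with ||u||_L² ≤ C_P ||u'||_L².


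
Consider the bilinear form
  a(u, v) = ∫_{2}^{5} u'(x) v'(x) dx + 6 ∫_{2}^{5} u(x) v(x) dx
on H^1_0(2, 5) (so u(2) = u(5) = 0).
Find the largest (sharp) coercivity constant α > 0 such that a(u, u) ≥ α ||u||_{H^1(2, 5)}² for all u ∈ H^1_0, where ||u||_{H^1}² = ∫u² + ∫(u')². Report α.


α = 1

Coercivity of a(·,·) on H^1_0(2, 5) means a(u, u) ≥ α ||u||_{H^1}² for every u ∈ H^1_0.
The interval has length L = 3, and Poincaré/coercivity depend only on L. Here a(u, u) = ∫(u')² + (6)·∫u².
Here c = 6 ≥ 1, so a(u,u) = ∫(u')² + c∫u² ≥ ∫(u')² + ∫u² = ||u||_{H^1}², i.e. α = 1 works. No larger α is possible: a(u,u) ≥ α||u||_{H^1}² means (1−α)∫(u')² ≥ (α−c)∫u², and for the modes u_n = sin(nπ(x−x₀)/L) (x₀ the left endpoint) one has ∫u_n²/∫(u_n')² = (L/(nπ))² → 0, so a(u_n,u_n)/||u_n||_{H^1}² → 1. Hence the optimal constant is α = 1.
Therefore α = 1.


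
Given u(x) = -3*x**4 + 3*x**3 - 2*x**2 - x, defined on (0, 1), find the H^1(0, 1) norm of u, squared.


||u||_{H^1}^2 = 1175/84

The H^1 norm (squared) on an interval (0, L) is
  ||u||_{H^1}^2 = ∫_0^L u(x)^2 dx + ∫_0^L u'(x)^2 dx.
Compute u'(x) = -12*x**3 + 9*x**2 - 4*x - 1.
Then u(x)^2 = 9*x**8 - 18*x**7 + 21*x**6 - 6*x**5 - 2*x**4 + 4*x**3 + x**2 and u'(x)^2 = 144*x**6 - 216*x**5 + 177*x**4 - 48*x**3 - 2*x**2 + 8*x + 1.
Integrate each monomial from 0 to 1 using ∫_0^1 c·x^n dx = c·1^(n+1)/(n+1):
  ∫_0^1 u(x)^2 dx = ∫_0^1 (9*x^8 - 18*x^7 + 21*x^6 - 6*x^5 - 2*x^4 + 4*x^3 + x^2) dx. Term by term:
    ∫_0^1 9*x^8 dx = 1;  ∫_0^1 -18*x^7 dx = -9/4;  ∫_0^1 21*x^6 dx = 3;
    ∫_0^1 -6*x^5 dx = -1;  ∫_0^1 -2*x^4 dx = -2/5;  ∫_0^1 4*x^3 dx = 1;
    ∫_0^1 x^2 dx = 1/3.
  Sum: 1 − 9/4 + 3 − 1 − 2/5 + 1 + 1/3 = 101/60.
  ∫_0^1 u'(x)^2 dx = ∫_0^1 (144*x^6 - 216*x^5 + 177*x^4 - 48*x^3 - 2*x^2 + 8*x + 1) dx. Term by term:
    ∫_0^1 144*x^6 dx = 144/7;  ∫_0^1 -216*x^5 dx = -36;  ∫_0^1 177*x^4 dx = 177/5;
    ∫_0^1 -48*x^3 dx = -12;  ∫_0^1 -2*x^2 dx = -2/3;  ∫_0^1 8*x dx = 4;
    ∫_0^1 1 dx = 1.
  Sum: 144/7 − 36 + 177/5 − 12 − 2/3 + 4 + 1 = 1292/105.
Adding: ||u||_{H^1}^2 = 101/60 + 1292/105 = 1175/84.


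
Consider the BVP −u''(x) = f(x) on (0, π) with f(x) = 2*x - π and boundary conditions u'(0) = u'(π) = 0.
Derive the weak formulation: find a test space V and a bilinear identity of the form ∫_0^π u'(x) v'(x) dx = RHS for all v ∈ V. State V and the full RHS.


V = H^1(0, π) (no boundary constraint on v; u is determined up to an additive constant); weak form: ∫_0^π u'v' dx = ∫_0^π (2*x - π) v dx for all v ∈ V.

Multiply both sides by a test function v and integrate from 0 to π:
  ∫_0^π −u''(x) v(x) dx = ∫_0^π f(x) v(x) dx.
Integrate the LHS by parts once:
  ∫_0^π −u'' v dx = −[u'(x) v(x)]_0^π + ∫_0^π u'(x) v'(x) dx.
Thus ∫_0^π u'(x) v'(x) dx = ∫_0^π f(x) v(x) dx + [u'(x) v(x)]_0^π.
Choose V so that boundary terms are either known or forced to vanish.
u has homogeneous Neumann: u'(0) = u'(π) = 0. So [u' v]_0^π = 0·v(π) − 0·v(0) = 0 for any v; take V = H^1(0, π).
Weak formulation: find u (satisfying any essential BC) such that ∫_0^π u'(x) v'(x) dx = ∫_0^π f v dx for all v ∈ V (homogeneous Neumann, so boundary terms vanish).
Substituting f(x) = 2*x - π, the right-hand side is ∫_0^π (2*x - π) v dx.
Compatibility check (pure Neumann): taking v ≡ 1 ∈ V gives 0 = ∫_0^π f dx + (0) − (0), i.e. ∫_0^π f dx must equal u'(0) − u'(π) = 0. Indeed ∫_0^π (2*x - π) dx = 0, so the data are compatible. The solution is then unique only up to an additive constant (fix it e.g. by requiring ∫_0^π u dx = 0).


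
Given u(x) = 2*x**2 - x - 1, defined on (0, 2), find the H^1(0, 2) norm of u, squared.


||u||_{H^1}^2 = 544/15

The H^1 norm (squared) on an interval (0, L) is
  ||u||_{H^1}^2 = ∫_0^L u(x)^2 dx + ∫_0^L u'(x)^2 dx.
Compute u'(x) = 4*x - 1.
Then u(x)^2 = 4*x**4 - 4*x**3 - 3*x**2 + 2*x + 1 and u'(x)^2 = 16*x**2 - 8*x + 1.
Integrate each monomial from 0 to 2 using ∫_0^2 c·x^n dx = c·2^(n+1)/(n+1):
  ∫_0^2 u(x)^2 dx = ∫_0^2 (4*x^4 - 4*x^3 - 3*x^2 + 2*x + 1) dx. Term by term:
    ∫_0^2 4*x^4 dx = 128/5;  ∫_0^2 -4*x^3 dx = -16;  ∫_0^2 -3*x^2 dx = -8;
    ∫_0^2 2*x dx = 4;  ∫_0^2 1 dx = 2.
  Sum: 128/5 − 16 − 8 + 4 + 2 = 38/5.
  ∫_0^2 u'(x)^2 dx = ∫_0^2 (16*x^2 - 8*x + 1) dx. Term by term:
    ∫_0^2 16*x^2 dx = 128/3;  ∫_0^2 -8*x dx = -16;  ∫_0^2 1 dx = 2.
  Sum: 128/3 − 16 + 2 = 86/3.
Adding: ||u||_{H^1}^2 = 38/5 + 86/3 = 544/15.


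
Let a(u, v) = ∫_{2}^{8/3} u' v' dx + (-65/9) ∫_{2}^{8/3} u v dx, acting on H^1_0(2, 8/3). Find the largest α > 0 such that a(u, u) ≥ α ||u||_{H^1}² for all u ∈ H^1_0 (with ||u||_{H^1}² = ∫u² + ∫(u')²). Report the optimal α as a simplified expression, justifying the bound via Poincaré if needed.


α = (-260 + 81*π^2)/(9*(4 + 9*π^2))

Coercivity of a(·,·) on H^1_0(2, 8/3) means a(u, u) ≥ α ||u||_{H^1}² for every u ∈ H^1_0.
The interval has length L = 2/3, and Poincaré/coercivity depend only on L. Here a(u, u) = ∫(u')² + (-65/9)·∫u².
Here c = -65/9 < 0 with |c| < (π/L)² = 9*π^2/4, so coercivity still holds. The condition a(u,u) ≥ α||u||_{H^1}² reads (1−α)∫(u')² ≥ (α−c)∫u². Any admissible α is ≤ 1 (rapidly oscillating u have ∫u²/∫(u')² → 0), and α = 1 would force 0 ≥ (1−c)∫u², impossible since c < 1; so 1−α > 0. By the sharp Poincaré inequality on H^1_0 of an interval of length L, ∫(u')² ≥ (π/L)²∫u² with equality for the first sine mode sin(π(x−x₀)/L) (x₀ the left endpoint), so the inequality holds for all u iff (1−α)(π/L)² ≥ α − c, i.e. α ≤ ((π/L)² + c)/((π/L)² + 1) = (1 + c(L/π)²)/(1 + (L/π)²). (Direct route, valid since c ≤ 0: Poincaré gives c∫u² ≥ c(L/π)²∫(u')², so a(u,u) ≥ (1 + c(L/π)²)∫(u')², while ||u||_{H^1}² ≤ (1 + (L/π)²)∫(u')²; dividing yields the same α.) With (π/L)² = 9*π^2/4 and c = -65/9, the largest admissible constant is α = ((π/L)² + c)/((π/L)² + 1).
Simplifying, α = (-260 + 81*π^2)/(9*(4 + 9*π^2)).


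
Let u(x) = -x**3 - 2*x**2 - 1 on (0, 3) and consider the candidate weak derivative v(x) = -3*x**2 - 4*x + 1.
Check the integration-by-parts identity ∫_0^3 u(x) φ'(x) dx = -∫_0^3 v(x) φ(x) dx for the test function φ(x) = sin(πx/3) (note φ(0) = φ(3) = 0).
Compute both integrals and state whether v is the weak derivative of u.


LHS = -324/π^3 + 117/π, RHS = -324/π^3 + 111/π. No, v is not the weak derivative of u.

u(x) = -x**3 - 2*x**2 - 1, classical derivative u'(x) = -3*x**2 - 4*x.
φ(x) = sin(πx/3), so φ'(x) = π*cos(π*x/3)/3.
Note φ(0) = φ(3) = 0, so the boundary term u·φ vanishes.
LHS = ∫_0^3 u(x) φ'(x) dx = ∫_0^3 (-π*x^3*cos(π*x/3)/3 - 2*π*x^2*cos(π*x/3)/3 - π*cos(π*x/3)/3) dx. Term by term:
  ∫_0^3 -π*cos(π*x/3)/3 dx = 0;  ∫_0^3 -2*π*x^2*cos(π*x/3)/3 dx = 36/π;  ∫_0^3 -π*x^3*cos(π*x/3)/3 dx = -324/π^3 + 81/π.
Sum: 0 + 36/π + -324/π^3 + 81/π = -324/π^3 + 117/π.
So LHS = -324/π^3 + 117/π.
∫_0^3 v(x) φ(x) dx = ∫_0^3 (-3*x^2*sin(π*x/3) - 4*x*sin(π*x/3) + sin(π*x/3)) dx. Term by term:
  ∫_0^3 -4*x*sin(π*x/3) dx = -36/π;  ∫_0^3 -3*x^2*sin(π*x/3) dx = -81/π + 324/π^3;  ∫_0^3 sin(π*x/3) dx = 6/π.
Sum: -36/π + -81/π + 324/π^3 + 6/π = -111/π + 324/π^3.
So RHS = -∫_0^3 v(x) φ(x) dx = -324/π^3 + 111/π.
LHS − RHS = 6/π ≠ 0, so the identity fails.
(For a valid weak derivative the identity must hold for EVERY test function, in particular this one. The failure shows v is NOT the weak derivative of u.)
Correct weak derivative would be u'(x) = -3*x**2 - 4*x.


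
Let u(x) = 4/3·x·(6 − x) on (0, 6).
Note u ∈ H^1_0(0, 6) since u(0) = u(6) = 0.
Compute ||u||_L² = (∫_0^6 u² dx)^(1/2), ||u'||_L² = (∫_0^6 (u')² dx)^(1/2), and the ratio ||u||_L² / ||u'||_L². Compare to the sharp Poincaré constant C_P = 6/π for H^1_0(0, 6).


||u||_L² / ||u'||_L² = 3*sqrt(10)/5 < C_P = 6/π.

u(x) = 4/3·x·(6 − x), so u'(x) = 8 - 8*x/3.
u(x) = 4/3·x·(6 − x) vanishes at x = 0 and x = 6, so u ∈ H^1_0(0, 6). Differentiate via the product rule and integrate the resulting polynomials term by term.
  ∫_0^6 u² dx = ∫_0^6 (16*x^4/9 - 64*x^3/3 + 64*x^2) dx. Term by term:
    ∫_0^6 16*x^4/9 dx = 13824/5;  ∫_0^6 -64*x^3/3 dx = -6912;  ∫_0^6 64*x^2 dx = 4608.
  Sum: 13824/5 − 6912 + 4608 = 2304/5.
  ∫_0^6 (u')² dx = ∫_0^6 (64*x^2/9 - 128*x/3 + 64) dx. Term by term:
    ∫_0^6 64*x^2/9 dx = 512;  ∫_0^6 -128*x/3 dx = -768;  ∫_0^6 64 dx = 384.
  Sum: 512 − 768 + 384 = 128.
∫_0^6 u² dx = 2304/5, so ||u||_L² = 48*sqrt(5)/5.
∫_0^6 (u')² dx = 128, so ||u'||_L² = 8*sqrt(2).
Ratio ||u||_L² / ||u'||_L² = 3*sqrt(10)/5.
Sharp Poincaré constant on H^1_0(0, 6) is C_P = L/π = 6/π, achieved by sin(π/6·x).
A polynomial bump cannot attain the sharp Poincaré constant (only the first sine eigenfunction does), so the ratio is strictly less than C_P, consistent with ||u||_L² ≤ C_P ||u'||_L².


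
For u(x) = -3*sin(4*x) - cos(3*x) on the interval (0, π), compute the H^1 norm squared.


||u||_{H^1(0,π)}^2 = 480/7 + 163*π/2

u'(x) = 3*sin(3*x) - 12*cos(4*x).
Expand u² and (u')² and integrate term by term on (0, π), using: for integers n ≥ 1, ∫_0^π sin²(nx) dx = ∫_0^π cos²(nx) dx = π/2; for n ≠ n', ∫_0^π sin(nx)sin(n'x) dx = ∫_0^π cos(nx)cos(n'x) dx = 0; and by product-to-sum, ∫_0^π sin(nx)cos(n'x) dx = ½∫_0^π [sin((n+n')x) + sin((n−n')x)] dx, which is 0 when n+n' is even and 2n/(n²−n'²) when n+n' is odd (it need not vanish on (0, π)).
  u² squared terms: (-1)²·∫cos(3x)² dx = 1·π/2 = π/2;  (-3)²·∫sin(4x)² dx = 9·π/2 = 9*π/2.
  u² cross terms: 2·(-1)·(-3)·∫cos(3x)·sin(4x) dx = 6·(8/7) = 48/7.
  So ∫_0^π u² dx = π/2 + 9*π/2 + 48/7 = 48/7 + 5*π.
  (u')² squared terms: (-12)²·∫cos(4x)² dx = 144·π/2 = 72*π;  (3)²·∫sin(3x)² dx = 9·π/2 = 9*π/2.
  (u')² cross terms: 2·(-12)·(3)·∫cos(4x)·sin(3x) dx = -72·(-6/7) = 432/7.
  So ∫_0^π (u')² dx = 72*π + 9*π/2 + 432/7 = 432/7 + 153*π/2.
||u||_{H^1}^2 = (48/7 + 5*π) + (432/7 + 153*π/2) = 480/7 + 163*π/2.


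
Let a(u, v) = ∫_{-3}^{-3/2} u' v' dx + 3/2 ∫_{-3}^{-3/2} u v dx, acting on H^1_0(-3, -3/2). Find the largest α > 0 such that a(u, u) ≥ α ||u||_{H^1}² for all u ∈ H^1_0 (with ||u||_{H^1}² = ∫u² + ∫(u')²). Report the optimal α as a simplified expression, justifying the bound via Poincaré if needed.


α = 1

Coercivity of a(·,·) on H^1_0(-3, -3/2) means a(u, u) ≥ α ||u||_{H^1}² for every u ∈ H^1_0.
The interval has length L = 3/2, and Poincaré/coercivity depend only on L. Here a(u, u) = ∫(u')² + (3/2)·∫u².
Here c = 3/2 ≥ 1, so a(u,u) = ∫(u')² + c∫u² ≥ ∫(u')² + ∫u² = ||u||_{H^1}², i.e. α = 1 works. No larger α is possible: a(u,u) ≥ α||u||_{H^1}² means (1−α)∫(u')² ≥ (α−c)∫u², and for the modes u_n = sin(nπ(x−x₀)/L) (x₀ the left endpoint) one has ∫u_n²/∫(u_n')² = (L/(nπ))² → 0, so a(u_n,u_n)/||u_n||_{H^1}² → 1. Hence the optimal constant is α = 1.
Therefore α = 1.


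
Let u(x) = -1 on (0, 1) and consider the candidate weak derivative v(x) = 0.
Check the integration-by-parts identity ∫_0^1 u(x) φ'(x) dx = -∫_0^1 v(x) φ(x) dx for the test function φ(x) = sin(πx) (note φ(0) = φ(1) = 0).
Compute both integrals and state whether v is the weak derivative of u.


LHS = 0, RHS = 0. Yes, v = u' weakly.

u(x) = -1, classical derivative u'(x) = 0.
φ(x) = sin(πx), so φ'(x) = π*cos(π*x).
Note φ(0) = φ(1) = 0, so the boundary term u·φ vanishes.
LHS = ∫_0^1 u(x) φ'(x) dx = ∫_0^1 (-π*cos(π*x)) dx. Term by term:
  ∫_0^1 -π*cos(π*x) dx = 0.
So LHS = 0.
∫_0^1 v(x) φ(x) dx = ∫_0^1 (0) dx. Term by term:
  ∫_0^1 0 dx = 0.
So RHS = -∫_0^1 v(x) φ(x) dx = 0.
LHS = RHS, so the identity holds for this test φ.
Moreover u is smooth here and v(x) = u'(x) = 0 pointwise, so the identity holds for every test function. Hence v is the weak derivative of u.
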